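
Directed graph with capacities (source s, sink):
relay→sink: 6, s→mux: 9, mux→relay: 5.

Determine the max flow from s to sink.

Augment s→mux→relay→sink: bottleneck 5. Total 5.
No augmenting path remains in the residual graph.

5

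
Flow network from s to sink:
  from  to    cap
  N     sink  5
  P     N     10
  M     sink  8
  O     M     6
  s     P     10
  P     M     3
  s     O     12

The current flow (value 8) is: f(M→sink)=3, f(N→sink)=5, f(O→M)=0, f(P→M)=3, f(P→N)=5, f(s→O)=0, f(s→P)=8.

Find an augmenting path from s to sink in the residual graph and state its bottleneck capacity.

s→O→M→sink, bottleneck 5

Residual along s→O→M→sink: s→O: 12, O→M: 6, M→sink: 5.
Bottleneck = min = 5.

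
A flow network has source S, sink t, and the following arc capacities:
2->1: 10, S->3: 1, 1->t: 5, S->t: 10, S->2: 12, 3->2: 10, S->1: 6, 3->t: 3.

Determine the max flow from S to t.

16

Augment S->t: bottleneck 10. Total 10.
Augment S->3->t: bottleneck 1. Total 11.
Augment S->1->t: bottleneck 5. Total 16.
No augmenting path remains in the residual graph.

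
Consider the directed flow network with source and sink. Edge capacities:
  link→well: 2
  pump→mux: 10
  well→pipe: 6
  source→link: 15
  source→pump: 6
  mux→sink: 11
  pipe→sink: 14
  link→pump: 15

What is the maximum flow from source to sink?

Augment source→pump→mux→sink: bottleneck 6. Total 6.
Augment source→link→well→pipe→sink: bottleneck 2. Total 8.
Augment source→link→pump→mux→sink: bottleneck 4. Total 12.
No augmenting path remains in the residual graph.

12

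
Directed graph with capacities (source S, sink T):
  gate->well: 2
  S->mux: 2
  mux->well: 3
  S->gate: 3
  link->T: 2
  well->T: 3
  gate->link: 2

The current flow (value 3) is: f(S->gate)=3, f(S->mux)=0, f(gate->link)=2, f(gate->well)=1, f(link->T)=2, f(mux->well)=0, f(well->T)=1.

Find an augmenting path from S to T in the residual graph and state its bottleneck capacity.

S->mux->well->T, bottleneck 2

Residual along S->mux->well->T: S->mux: 2, mux->well: 3, well->T: 2.
Bottleneck = min = 2.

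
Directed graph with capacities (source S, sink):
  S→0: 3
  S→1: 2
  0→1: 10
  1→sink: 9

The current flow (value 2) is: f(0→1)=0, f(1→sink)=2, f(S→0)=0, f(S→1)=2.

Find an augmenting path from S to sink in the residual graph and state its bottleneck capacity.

S→0→1→sink, bottleneck 3

Residual along S→0→1→sink: S→0: 3, 0→1: 10, 1→sink: 7.
Bottleneck = min = 3.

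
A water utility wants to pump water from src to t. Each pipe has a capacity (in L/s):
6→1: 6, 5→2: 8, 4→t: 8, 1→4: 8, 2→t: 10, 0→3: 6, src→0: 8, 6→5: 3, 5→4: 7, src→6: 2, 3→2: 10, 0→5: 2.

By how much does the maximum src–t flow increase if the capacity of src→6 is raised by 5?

5

Original max flow = 10.
After raising cap(src→6), augmenting paths through that edge carry 5 more units.
New max flow = 15. Increase = 5.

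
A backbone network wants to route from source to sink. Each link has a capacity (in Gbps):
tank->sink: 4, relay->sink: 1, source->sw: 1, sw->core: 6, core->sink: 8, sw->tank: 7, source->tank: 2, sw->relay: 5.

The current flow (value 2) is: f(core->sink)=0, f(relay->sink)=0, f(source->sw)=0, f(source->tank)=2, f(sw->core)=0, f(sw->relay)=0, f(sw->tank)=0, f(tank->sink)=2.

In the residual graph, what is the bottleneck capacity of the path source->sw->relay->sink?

Residual capacities along the path: source->sw: 1, sw->relay: 5, relay->sink: 1.
Minimum is 1.

1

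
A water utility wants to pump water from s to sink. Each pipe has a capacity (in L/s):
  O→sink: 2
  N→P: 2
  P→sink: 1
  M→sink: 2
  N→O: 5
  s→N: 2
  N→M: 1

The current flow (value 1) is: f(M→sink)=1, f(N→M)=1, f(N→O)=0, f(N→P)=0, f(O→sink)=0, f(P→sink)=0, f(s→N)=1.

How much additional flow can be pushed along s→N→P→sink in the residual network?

Residual capacities along the path: s→N: 1, N→P: 2, P→sink: 1.
Minimum is 1.

1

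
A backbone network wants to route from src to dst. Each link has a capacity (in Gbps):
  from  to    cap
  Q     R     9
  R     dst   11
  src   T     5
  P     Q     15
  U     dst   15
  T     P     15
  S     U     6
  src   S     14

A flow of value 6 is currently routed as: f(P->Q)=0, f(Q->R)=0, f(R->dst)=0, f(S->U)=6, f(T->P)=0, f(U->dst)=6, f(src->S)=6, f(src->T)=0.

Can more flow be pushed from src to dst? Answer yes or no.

Residual path src->T->P->Q->R->dst has bottleneck 5 > 0.
Pushing 5 along it raises the flow to 11, so the given flow is not maximum.

Yes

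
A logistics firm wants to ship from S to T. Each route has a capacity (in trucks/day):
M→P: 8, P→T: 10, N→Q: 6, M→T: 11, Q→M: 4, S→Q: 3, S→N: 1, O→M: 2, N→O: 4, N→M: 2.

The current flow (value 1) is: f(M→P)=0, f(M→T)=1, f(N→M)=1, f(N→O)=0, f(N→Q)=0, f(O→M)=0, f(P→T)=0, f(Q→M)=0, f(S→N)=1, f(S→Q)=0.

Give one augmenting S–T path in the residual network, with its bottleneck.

S→Q→M→T, bottleneck 3

Residual along S→Q→M→T: S→Q: 3, Q→M: 4, M→T: 10.
Bottleneck = min = 3.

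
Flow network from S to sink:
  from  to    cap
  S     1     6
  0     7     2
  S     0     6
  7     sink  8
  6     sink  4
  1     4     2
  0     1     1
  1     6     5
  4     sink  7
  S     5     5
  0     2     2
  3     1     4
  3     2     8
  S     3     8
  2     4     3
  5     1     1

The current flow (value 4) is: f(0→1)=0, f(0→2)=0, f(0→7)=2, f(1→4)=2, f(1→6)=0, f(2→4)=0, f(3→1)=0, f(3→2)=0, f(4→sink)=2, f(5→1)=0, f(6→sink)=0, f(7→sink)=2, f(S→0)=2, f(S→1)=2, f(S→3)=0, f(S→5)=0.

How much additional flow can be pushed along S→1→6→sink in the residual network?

Residual capacities along the path: S→1: 4, 1→6: 5, 6→sink: 4.
Minimum is 4.

4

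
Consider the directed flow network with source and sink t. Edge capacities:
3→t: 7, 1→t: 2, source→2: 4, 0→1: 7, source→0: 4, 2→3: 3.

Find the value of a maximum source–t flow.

5

Augment source→2→3→t: bottleneck 3. Total 3.
Augment source→0→1→t: bottleneck 2. Total 5.
No augmenting path remains in the residual graph.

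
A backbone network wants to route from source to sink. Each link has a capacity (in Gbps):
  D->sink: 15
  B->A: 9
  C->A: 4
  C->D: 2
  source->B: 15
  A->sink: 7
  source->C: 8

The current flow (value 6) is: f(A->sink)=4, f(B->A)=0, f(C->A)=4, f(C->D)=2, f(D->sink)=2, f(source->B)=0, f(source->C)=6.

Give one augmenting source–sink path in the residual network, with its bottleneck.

Residual along source->B->A->sink: source->B: 15, B->A: 9, A->sink: 3.
Bottleneck = min = 3.

source->B->A->sink, bottleneck 3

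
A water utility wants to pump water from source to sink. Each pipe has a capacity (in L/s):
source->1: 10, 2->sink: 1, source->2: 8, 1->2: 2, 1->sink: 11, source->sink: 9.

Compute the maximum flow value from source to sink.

Augment source->sink: bottleneck 9. Total 9.
Augment source->1->sink: bottleneck 10. Total 19.
Augment source->2->sink: bottleneck 1. Total 20.
No augmenting path remains in the residual graph.

20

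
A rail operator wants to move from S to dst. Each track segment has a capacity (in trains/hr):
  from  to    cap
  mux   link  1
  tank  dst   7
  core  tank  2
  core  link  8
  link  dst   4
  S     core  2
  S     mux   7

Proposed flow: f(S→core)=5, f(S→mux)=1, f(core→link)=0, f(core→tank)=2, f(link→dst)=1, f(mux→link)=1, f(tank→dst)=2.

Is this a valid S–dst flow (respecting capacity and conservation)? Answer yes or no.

Capacity violated on S→core: flow 5 > capacity 2.

No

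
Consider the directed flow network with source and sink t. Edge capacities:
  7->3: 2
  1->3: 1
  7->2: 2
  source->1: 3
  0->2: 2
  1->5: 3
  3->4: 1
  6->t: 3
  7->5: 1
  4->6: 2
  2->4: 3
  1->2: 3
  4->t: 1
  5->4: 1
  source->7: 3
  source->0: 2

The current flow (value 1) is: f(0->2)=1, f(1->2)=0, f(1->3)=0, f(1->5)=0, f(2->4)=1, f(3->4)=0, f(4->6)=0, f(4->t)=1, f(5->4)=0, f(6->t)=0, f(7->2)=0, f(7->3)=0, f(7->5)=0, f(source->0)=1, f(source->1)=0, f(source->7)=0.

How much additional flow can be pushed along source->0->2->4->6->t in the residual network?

1

Residual capacities along the path: source->0: 1, 0->2: 1, 2->4: 2, 4->6: 2, 6->t: 3.
Minimum is 1.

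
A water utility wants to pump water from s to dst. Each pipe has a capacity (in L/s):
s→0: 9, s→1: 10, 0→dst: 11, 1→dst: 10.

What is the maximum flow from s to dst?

19

Augment s→1→dst: bottleneck 10. Total 10.
Augment s→0→dst: bottleneck 9. Total 19.
No augmenting path remains in the residual graph.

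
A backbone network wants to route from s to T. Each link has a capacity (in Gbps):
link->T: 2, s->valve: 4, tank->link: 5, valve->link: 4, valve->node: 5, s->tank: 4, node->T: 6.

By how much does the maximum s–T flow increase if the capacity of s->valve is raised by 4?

1

Original max flow = 6.
After raising cap(s->valve), augmenting paths through that edge carry 1 more unit.
New max flow = 7. Increase = 1.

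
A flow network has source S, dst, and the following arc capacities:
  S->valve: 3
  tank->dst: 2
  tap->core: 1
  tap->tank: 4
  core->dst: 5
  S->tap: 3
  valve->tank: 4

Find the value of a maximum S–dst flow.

Augment S->tap->core->dst: bottleneck 1. Total 1.
Augment S->tap->tank->dst: bottleneck 2. Total 3.
No augmenting path remains in the residual graph.

3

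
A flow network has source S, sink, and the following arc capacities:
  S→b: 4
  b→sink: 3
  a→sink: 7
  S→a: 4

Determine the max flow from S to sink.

7

Augment S→a→sink: bottleneck 4. Total 4.
Augment S→b→sink: bottleneck 3. Total 7.
No augmenting path remains in the residual graph.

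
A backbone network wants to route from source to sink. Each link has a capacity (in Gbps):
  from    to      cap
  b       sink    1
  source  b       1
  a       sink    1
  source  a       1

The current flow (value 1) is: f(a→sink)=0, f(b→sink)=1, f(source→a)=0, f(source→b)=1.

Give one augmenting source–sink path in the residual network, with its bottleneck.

source→a→sink, bottleneck 1

Residual along source→a→sink: source→a: 1, a→sink: 1.
Bottleneck = min = 1.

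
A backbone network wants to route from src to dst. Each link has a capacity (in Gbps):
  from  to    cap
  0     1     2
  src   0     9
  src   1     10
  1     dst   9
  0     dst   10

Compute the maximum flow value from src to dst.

Augment src→0→dst: bottleneck 9. Total 9.
Augment src→1→dst: bottleneck 9. Total 18.
No augmenting path remains in the residual graph.

18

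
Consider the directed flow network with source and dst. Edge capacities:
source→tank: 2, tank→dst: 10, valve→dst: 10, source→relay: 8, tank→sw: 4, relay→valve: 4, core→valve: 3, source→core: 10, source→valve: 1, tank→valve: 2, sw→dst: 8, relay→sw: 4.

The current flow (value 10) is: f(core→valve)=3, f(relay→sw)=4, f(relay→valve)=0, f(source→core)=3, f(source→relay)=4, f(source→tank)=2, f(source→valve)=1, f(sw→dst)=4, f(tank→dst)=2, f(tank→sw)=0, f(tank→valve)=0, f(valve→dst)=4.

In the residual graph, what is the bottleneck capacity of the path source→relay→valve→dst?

Residual capacities along the path: source→relay: 4, relay→valve: 4, valve→dst: 6.
Minimum is 4.

4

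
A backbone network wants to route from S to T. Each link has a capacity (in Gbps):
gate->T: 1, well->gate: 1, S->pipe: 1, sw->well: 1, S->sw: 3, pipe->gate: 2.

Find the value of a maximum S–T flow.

1

Augment S->pipe->gate->T: bottleneck 1. Total 1.
No augmenting path remains in the residual graph.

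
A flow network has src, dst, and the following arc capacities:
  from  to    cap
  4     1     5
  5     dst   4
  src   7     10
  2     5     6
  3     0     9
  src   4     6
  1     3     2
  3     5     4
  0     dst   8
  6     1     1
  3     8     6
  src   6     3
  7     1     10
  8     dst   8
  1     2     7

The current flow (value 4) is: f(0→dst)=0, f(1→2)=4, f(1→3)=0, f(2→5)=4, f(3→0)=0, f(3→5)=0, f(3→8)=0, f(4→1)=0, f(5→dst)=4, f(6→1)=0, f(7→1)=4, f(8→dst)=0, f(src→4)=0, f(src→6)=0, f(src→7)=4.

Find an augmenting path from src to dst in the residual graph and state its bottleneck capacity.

src→7→1→3→0→dst, bottleneck 2

Residual along src→7→1→3→0→dst: src→7: 6, 7→1: 6, 1→3: 2, 3→0: 9, 0→dst: 8.
Bottleneck = min = 2.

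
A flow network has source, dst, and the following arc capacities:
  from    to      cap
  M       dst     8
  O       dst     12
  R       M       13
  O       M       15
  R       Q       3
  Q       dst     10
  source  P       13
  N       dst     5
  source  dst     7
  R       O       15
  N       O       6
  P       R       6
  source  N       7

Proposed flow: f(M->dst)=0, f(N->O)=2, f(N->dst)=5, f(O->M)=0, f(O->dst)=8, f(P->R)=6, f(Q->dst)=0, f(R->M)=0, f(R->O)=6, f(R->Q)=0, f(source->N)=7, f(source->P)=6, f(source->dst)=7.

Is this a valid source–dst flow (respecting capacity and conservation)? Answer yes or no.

Every edge has 0 ≤ f(e) ≤ cap(e).
At each intermediate node, inflow equals outflow.

Yes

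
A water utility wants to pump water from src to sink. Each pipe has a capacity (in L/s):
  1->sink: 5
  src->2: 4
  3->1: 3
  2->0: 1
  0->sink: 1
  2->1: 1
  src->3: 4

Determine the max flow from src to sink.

Augment src->2->0->sink: bottleneck 1. Total 1.
Augment src->2->1->sink: bottleneck 1. Total 2.
Augment src->3->1->sink: bottleneck 3. Total 5.
No augmenting path remains in the residual graph.

5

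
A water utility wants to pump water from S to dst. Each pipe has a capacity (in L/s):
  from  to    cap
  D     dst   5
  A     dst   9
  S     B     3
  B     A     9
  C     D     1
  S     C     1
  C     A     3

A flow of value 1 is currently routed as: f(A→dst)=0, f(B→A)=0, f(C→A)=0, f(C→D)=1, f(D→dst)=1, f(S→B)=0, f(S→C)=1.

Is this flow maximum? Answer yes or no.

Residual path S→B→A→dst has bottleneck 3 > 0.
Pushing 3 along it raises the flow to 4, so the given flow is not maximum.

No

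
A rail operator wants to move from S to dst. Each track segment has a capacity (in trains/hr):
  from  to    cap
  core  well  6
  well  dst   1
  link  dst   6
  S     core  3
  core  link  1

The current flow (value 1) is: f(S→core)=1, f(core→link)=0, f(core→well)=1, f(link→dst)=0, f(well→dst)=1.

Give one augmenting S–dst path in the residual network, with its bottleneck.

Residual along S→core→link→dst: S→core: 2, core→link: 1, link→dst: 6.
Bottleneck = min = 1.

S→core→link→dst, bottleneck 1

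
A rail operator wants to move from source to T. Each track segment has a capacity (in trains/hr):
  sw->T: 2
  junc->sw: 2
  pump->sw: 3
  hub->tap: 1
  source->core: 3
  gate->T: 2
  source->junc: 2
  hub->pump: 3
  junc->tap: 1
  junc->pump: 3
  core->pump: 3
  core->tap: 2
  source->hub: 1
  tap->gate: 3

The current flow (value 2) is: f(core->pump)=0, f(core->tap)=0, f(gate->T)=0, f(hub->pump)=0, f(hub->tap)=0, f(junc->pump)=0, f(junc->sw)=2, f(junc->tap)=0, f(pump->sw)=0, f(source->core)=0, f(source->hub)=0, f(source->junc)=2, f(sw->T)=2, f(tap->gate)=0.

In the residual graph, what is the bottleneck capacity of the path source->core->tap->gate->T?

2

Residual capacities along the path: source->core: 3, core->tap: 2, tap->gate: 3, gate->T: 2.
Minimum is 2.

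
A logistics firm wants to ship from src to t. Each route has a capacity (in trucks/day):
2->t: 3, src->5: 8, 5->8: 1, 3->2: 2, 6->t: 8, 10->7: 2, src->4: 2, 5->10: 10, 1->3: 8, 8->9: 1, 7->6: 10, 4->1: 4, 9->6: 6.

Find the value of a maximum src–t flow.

Augment src->5->8->9->6->t: bottleneck 1. Total 1.
Augment src->5->10->7->6->t: bottleneck 2. Total 3.
Augment src->4->1->3->2->t: bottleneck 2. Total 5.
No augmenting path remains in the residual graph.

5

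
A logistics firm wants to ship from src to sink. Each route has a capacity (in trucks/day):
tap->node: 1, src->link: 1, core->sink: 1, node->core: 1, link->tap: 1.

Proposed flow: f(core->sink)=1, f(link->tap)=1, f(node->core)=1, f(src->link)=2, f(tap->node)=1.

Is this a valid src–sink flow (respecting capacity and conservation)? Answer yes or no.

No

Capacity violated on src->link: flow 2 > capacity 1.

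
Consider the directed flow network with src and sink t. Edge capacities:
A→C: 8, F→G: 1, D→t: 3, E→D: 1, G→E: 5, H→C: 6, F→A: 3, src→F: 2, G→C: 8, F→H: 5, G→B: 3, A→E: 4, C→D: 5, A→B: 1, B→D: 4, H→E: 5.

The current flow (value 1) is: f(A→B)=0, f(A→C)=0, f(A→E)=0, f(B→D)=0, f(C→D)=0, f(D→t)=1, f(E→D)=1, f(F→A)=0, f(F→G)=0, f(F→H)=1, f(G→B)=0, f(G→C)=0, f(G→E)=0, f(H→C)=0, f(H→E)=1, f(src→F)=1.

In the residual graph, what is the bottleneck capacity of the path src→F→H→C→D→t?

1

Residual capacities along the path: src→F: 1, F→H: 4, H→C: 6, C→D: 5, D→t: 2.
Minimum is 1.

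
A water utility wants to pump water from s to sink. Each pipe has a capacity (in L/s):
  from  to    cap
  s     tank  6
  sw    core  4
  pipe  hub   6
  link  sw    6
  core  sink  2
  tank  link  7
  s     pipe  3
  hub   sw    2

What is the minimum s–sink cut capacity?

2

Max flow = 2 (via 1 augmenting path).
In the residual at optimum, the set reachable from s is {core, hub, link, pipe, s, sw, tank}.
Cut edges: core->sink (cap 2). Sum = 2.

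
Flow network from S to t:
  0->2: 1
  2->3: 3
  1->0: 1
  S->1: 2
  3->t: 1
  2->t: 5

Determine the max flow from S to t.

Augment S->1->0->2->t: bottleneck 1. Total 1.
No augmenting path remains in the residual graph.

1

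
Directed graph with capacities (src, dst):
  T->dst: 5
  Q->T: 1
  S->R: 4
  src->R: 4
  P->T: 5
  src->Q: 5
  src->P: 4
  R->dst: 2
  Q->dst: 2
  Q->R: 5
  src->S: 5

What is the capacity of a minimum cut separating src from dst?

Max flow = 9 (via 4 augmenting paths).
In the residual at optimum, the set reachable from src is {Q, R, S, src}.
Cut edges: src->P (cap 4), Q->T (cap 1), Q->dst (cap 2), R->dst (cap 2). Sum = 9.

9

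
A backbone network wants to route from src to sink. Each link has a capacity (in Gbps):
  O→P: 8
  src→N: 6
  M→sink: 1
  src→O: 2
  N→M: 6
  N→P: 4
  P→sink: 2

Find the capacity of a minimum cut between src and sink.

Max flow = 3 (via 2 augmenting paths).
In the residual at optimum, the set reachable from src is {M, N, O, P, src}.
Cut edges: M→sink (cap 1), P→sink (cap 2). Sum = 3.

3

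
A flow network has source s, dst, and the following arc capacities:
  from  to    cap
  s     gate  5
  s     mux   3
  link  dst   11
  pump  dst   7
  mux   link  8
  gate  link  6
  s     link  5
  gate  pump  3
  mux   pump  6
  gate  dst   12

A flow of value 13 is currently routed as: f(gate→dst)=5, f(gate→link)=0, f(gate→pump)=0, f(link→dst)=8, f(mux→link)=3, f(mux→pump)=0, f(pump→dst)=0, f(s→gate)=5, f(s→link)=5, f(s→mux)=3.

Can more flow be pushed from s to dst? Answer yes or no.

Residual reachable from s: {s}; dst is not reachable.
Saturated cut: s→gate, s→mux, s→link with total capacity 13 = current flow value. Flow is maximum.

No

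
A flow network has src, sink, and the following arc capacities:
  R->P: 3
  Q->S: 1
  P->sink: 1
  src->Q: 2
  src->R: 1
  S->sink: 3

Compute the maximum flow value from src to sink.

2

Augment src->R->P->sink: bottleneck 1. Total 1.
Augment src->Q->S->sink: bottleneck 1. Total 2.
No augmenting path remains in the residual graph.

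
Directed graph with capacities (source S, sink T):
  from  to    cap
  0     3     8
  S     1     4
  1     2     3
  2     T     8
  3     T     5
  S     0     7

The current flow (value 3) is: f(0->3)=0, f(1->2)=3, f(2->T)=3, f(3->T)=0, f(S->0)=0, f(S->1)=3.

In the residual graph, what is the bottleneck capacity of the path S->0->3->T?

Residual capacities along the path: S->0: 7, 0->3: 8, 3->T: 5.
Minimum is 5.

5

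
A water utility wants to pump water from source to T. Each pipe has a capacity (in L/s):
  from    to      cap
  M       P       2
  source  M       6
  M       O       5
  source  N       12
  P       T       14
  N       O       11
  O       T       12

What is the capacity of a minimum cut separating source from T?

Max flow = 14 (via 3 augmenting paths).
In the residual at optimum, the set reachable from source is {M, N, O, source}.
Cut edges: M→P (cap 2), O→T (cap 12). Sum = 14.

14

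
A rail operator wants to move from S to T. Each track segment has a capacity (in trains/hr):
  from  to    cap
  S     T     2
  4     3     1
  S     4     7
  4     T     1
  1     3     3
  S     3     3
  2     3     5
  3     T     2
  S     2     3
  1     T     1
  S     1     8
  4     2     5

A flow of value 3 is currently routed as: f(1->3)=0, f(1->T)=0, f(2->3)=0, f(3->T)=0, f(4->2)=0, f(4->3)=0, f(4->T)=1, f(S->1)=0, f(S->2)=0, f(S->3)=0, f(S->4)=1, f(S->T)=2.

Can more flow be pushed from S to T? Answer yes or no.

Residual path S->1->T has bottleneck 1 > 0.
Pushing 1 along it raises the flow to 4, so the given flow is not maximum.

Yes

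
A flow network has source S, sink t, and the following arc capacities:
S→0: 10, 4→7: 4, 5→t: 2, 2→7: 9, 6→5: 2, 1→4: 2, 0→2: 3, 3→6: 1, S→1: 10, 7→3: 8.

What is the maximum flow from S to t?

1

Augment S→0→2→7→3→6→5→t: bottleneck 1. Total 1.
No augmenting path remains in the residual graph.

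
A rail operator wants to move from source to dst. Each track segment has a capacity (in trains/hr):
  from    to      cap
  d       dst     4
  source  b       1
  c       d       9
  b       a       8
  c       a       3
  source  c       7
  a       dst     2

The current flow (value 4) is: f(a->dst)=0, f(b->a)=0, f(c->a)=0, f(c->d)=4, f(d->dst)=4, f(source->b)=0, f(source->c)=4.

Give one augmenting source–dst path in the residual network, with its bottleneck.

source->c->a->dst, bottleneck 2

Residual along source->c->a->dst: source->c: 3, c->a: 3, a->dst: 2.
Bottleneck = min = 2.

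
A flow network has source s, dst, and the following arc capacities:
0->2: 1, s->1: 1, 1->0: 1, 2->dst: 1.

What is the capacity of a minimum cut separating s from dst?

1

Max flow = 1 (via 1 augmenting path).
In the residual at optimum, the set reachable from s is {s}.
Cut edges: s->1 (cap 1). Sum = 1.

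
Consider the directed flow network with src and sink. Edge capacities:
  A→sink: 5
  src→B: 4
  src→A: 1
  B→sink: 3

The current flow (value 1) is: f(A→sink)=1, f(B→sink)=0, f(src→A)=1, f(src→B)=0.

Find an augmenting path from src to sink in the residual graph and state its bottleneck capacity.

Residual along src→B→sink: src→B: 4, B→sink: 3.
Bottleneck = min = 3.

src→B→sink, bottleneck 3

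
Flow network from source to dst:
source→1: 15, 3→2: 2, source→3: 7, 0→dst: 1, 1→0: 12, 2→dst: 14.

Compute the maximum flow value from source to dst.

Augment source→3→2→dst: bottleneck 2. Total 2.
Augment source→1→0→dst: bottleneck 1. Total 3.
No augmenting path remains in the residual graph.

3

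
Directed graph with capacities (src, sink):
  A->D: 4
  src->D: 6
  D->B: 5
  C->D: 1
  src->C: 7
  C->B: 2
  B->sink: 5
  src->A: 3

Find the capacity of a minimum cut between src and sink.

5

Max flow = 5 (via 2 augmenting paths).
In the residual at optimum, the set reachable from src is {A, B, C, D, src}.
Cut edges: B->sink (cap 5). Sum = 5.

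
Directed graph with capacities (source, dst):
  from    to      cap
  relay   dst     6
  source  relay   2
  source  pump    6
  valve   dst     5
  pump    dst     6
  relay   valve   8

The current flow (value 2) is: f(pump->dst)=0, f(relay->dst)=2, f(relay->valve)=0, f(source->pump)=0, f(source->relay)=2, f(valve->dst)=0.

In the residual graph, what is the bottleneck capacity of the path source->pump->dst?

Residual capacities along the path: source->pump: 6, pump->dst: 6.
Minimum is 6.

6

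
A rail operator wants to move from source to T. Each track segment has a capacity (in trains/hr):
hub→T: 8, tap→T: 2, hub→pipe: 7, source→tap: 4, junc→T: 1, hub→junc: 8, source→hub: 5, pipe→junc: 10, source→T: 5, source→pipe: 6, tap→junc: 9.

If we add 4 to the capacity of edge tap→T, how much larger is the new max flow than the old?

2

Original max flow = 13.
After raising cap(tap→T), augmenting paths through that edge carry 2 more units.
New max flow = 15. Increase = 2.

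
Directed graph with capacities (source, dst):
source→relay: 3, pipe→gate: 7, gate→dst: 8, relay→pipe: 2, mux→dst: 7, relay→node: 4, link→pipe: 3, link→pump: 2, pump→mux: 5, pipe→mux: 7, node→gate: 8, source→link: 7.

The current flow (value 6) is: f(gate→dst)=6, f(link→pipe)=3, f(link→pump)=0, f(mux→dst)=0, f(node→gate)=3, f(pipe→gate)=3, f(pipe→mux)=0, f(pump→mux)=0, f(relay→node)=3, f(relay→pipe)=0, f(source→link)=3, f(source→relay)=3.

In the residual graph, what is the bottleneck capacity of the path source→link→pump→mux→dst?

2

Residual capacities along the path: source→link: 4, link→pump: 2, pump→mux: 5, mux→dst: 7.
Minimum is 2.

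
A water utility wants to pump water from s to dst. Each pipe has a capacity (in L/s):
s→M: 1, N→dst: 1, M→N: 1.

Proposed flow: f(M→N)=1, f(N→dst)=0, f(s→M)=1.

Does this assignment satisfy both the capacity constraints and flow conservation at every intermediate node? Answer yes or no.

No

Conservation fails at N: inflow 1 ≠ outflow 0.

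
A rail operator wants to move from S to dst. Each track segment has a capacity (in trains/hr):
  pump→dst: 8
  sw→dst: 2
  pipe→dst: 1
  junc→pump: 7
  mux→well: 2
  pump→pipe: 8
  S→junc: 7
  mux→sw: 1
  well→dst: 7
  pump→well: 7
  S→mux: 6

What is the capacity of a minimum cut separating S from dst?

Max flow = 10 (via 3 augmenting paths).
In the residual at optimum, the set reachable from S is {S, mux}.
Cut edges: S→junc (cap 7), mux→well (cap 2), mux→sw (cap 1). Sum = 10.

10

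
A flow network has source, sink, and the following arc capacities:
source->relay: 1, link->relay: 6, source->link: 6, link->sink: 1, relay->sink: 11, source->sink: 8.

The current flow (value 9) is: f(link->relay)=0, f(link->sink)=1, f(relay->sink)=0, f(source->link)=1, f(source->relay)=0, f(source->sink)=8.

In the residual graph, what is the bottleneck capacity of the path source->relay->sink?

1

Residual capacities along the path: source->relay: 1, relay->sink: 11.
Minimum is 1.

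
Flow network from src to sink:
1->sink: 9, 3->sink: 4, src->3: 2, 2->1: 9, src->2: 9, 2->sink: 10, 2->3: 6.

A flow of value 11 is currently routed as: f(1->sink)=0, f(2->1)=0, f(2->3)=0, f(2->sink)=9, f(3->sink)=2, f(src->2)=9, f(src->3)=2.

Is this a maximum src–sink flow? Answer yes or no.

Yes

Residual reachable from src: {src}; sink is not reachable.
Saturated cut: src->2, src->3 with total capacity 11 = current flow value. Flow is maximum.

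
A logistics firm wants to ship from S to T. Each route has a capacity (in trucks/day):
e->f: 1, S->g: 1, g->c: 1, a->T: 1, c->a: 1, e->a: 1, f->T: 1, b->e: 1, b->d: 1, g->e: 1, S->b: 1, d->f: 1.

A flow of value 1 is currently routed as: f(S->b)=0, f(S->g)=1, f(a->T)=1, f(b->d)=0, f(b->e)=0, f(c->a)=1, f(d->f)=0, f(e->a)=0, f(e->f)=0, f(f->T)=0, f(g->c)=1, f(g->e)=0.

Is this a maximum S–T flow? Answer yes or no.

No

Residual path S->b->e->f->T has bottleneck 1 > 0.
Pushing 1 along it raises the flow to 2, so the given flow is not maximum.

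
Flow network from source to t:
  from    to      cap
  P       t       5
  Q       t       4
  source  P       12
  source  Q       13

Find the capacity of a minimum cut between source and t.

Max flow = 9 (via 2 augmenting paths).
In the residual at optimum, the set reachable from source is {P, Q, source}.
Cut edges: P→t (cap 5), Q→t (cap 4). Sum = 9.

9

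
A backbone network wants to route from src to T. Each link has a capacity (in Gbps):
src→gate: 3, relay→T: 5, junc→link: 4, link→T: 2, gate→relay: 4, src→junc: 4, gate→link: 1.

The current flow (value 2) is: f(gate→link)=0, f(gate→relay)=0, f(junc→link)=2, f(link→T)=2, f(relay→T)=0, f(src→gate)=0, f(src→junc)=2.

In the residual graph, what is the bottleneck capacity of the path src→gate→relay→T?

Residual capacities along the path: src→gate: 3, gate→relay: 4, relay→T: 5.
Minimum is 3.

3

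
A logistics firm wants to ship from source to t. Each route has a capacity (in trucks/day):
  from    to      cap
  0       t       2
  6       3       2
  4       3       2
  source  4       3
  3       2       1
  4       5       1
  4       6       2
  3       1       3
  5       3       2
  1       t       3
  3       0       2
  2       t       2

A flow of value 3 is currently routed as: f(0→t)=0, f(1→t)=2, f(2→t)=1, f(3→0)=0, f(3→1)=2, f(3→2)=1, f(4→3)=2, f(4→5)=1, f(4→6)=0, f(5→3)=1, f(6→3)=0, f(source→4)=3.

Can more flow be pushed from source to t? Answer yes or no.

No

Residual reachable from source: {source}; t is not reachable.
Saturated cut: source→4 with total capacity 3 = current flow value. Flow is maximum.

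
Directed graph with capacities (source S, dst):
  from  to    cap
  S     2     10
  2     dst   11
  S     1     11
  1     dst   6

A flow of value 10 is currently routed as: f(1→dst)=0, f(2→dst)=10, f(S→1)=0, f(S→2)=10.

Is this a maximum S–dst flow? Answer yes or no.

No

Residual path S→1→dst has bottleneck 6 > 0.
Pushing 6 along it raises the flow to 16, so the given flow is not maximum.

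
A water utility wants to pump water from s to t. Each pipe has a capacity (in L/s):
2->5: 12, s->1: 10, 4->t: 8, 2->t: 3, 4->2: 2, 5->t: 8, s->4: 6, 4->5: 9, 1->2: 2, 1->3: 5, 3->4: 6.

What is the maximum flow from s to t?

Augment s->4->t: bottleneck 6. Total 6.
Augment s->1->2->t: bottleneck 2. Total 8.
Augment s->1->3->4->t: bottleneck 2. Total 10.
Augment s->1->3->4->2->t: bottleneck 1. Total 11.
Augment s->1->3->4->5->t: bottleneck 2. Total 13.
No augmenting path remains in the residual graph.

13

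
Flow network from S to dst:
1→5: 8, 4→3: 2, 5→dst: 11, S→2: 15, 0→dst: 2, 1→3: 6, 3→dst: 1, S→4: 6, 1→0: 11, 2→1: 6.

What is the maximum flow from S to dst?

Augment S→4→3→dst: bottleneck 1. Total 1.
Augment S→2→1→5→dst: bottleneck 6. Total 7.
No augmenting path remains in the residual graph.

7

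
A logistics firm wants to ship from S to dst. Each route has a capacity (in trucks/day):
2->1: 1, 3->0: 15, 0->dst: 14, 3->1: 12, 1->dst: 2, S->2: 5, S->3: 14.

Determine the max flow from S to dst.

Augment S->3->0->dst: bottleneck 14. Total 14.
Augment S->2->1->dst: bottleneck 1. Total 15.
No augmenting path remains in the residual graph.

15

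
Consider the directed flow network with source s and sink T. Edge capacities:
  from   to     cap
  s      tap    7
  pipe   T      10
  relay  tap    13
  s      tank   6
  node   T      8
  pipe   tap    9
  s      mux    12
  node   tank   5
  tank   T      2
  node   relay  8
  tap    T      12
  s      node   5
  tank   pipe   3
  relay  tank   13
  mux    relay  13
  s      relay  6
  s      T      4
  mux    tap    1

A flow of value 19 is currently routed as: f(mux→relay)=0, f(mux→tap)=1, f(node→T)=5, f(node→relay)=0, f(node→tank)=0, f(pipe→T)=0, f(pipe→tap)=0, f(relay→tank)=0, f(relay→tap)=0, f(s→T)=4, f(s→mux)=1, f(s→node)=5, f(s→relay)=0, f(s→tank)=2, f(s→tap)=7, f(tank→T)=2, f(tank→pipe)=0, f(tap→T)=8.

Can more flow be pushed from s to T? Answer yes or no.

Yes

Residual path s→relay→tap→T has bottleneck 4 > 0.
Pushing 4 along it raises the flow to 23, so the given flow is not maximum.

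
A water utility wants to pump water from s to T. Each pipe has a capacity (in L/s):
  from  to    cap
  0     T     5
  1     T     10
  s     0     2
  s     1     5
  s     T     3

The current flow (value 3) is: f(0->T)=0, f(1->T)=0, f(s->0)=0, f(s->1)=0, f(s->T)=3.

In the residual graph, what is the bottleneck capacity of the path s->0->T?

Residual capacities along the path: s->0: 2, 0->T: 5.
Minimum is 2.

2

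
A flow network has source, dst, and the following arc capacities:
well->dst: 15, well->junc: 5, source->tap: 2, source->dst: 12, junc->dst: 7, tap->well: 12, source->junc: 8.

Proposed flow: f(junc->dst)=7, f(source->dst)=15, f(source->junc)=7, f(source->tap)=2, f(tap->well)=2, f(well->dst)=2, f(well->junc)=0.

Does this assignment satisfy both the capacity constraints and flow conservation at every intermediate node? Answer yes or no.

Capacity violated on source->dst: flow 15 > capacity 12.

No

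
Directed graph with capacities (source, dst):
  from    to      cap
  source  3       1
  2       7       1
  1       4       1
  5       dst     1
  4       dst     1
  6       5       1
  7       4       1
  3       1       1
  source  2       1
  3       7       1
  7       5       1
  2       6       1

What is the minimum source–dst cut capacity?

2

Max flow = 2 (via 2 augmenting paths).
In the residual at optimum, the set reachable from source is {source}.
Cut edges: source->3 (cap 1), source->2 (cap 1). Sum = 2.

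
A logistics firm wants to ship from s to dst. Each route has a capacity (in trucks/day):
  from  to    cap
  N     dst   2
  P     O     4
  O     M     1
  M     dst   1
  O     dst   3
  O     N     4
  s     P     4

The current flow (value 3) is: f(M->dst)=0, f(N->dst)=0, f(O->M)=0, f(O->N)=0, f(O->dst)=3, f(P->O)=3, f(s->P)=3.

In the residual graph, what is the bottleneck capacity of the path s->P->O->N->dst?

1

Residual capacities along the path: s->P: 1, P->O: 1, O->N: 4, N->dst: 2.
Minimum is 1.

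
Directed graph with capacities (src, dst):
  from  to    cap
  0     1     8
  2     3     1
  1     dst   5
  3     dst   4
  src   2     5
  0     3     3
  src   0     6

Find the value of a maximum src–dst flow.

7

Augment src→2→3→dst: bottleneck 1. Total 1.
Augment src→0→3→dst: bottleneck 3. Total 4.
Augment src→0→1→dst: bottleneck 3. Total 7.
No augmenting path remains in the residual graph.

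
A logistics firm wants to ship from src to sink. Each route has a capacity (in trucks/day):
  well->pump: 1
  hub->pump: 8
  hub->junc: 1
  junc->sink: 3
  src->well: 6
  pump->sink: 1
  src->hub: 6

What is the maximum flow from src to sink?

2

Augment src->hub->junc->sink: bottleneck 1. Total 1.
Augment src->hub->pump->sink: bottleneck 1. Total 2.
No augmenting path remains in the residual graph.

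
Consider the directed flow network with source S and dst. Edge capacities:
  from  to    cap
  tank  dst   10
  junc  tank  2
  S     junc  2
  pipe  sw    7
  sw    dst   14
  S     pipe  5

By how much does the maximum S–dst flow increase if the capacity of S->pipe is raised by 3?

2

Original max flow = 7.
After raising cap(S->pipe), augmenting paths through that edge carry 2 more units.
New max flow = 9. Increase = 2.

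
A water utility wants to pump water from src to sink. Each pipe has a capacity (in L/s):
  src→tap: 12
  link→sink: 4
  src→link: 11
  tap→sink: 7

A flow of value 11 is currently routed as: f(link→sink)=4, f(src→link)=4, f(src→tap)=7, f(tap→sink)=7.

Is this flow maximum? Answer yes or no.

Yes

Residual reachable from src: {link, src, tap}; sink is not reachable.
Saturated cut: link→sink, tap→sink with total capacity 11 = current flow value. Flow is maximum.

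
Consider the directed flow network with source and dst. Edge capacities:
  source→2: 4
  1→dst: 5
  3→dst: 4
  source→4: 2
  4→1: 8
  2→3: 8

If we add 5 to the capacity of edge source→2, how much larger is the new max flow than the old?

0

Original max flow = 6.
Even with extra capacity on source→2, another cut of capacity 6 remains binding.
New max flow = 6. Increase = 0.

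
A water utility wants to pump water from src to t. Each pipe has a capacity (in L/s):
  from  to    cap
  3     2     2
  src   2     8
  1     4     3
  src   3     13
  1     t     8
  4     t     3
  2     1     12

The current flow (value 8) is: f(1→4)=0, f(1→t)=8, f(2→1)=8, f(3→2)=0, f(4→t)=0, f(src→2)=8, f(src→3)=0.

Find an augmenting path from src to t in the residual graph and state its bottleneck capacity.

Residual along src→3→2→1→4→t: src→3: 13, 3→2: 2, 2→1: 4, 1→4: 3, 4→t: 3.
Bottleneck = min = 2.

src→3→2→1→4→t, bottleneck 2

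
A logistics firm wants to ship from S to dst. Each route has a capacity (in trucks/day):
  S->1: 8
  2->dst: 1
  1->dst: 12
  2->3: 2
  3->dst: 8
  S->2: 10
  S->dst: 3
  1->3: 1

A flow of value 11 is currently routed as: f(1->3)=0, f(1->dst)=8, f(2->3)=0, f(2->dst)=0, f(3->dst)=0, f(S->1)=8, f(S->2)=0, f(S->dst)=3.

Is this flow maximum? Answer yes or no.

No

Residual path S->2->dst has bottleneck 1 > 0.
Pushing 1 along it raises the flow to 12, so the given flow is not maximum.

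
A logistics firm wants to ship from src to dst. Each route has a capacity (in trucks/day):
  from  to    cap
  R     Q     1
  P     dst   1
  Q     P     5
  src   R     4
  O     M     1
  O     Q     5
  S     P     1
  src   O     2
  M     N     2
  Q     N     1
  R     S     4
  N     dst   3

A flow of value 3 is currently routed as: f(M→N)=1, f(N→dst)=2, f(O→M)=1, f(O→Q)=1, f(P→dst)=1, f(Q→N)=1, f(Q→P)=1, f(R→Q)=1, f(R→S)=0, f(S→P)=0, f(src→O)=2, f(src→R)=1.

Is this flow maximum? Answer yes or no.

Yes

Residual reachable from src: {O, P, Q, R, S, src}; dst is not reachable.
Saturated cut: O→M, Q→N, P→dst with total capacity 3 = current flow value. Flow is maximum.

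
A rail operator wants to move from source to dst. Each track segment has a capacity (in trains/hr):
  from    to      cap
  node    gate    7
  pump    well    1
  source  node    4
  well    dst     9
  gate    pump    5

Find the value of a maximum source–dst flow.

Augment source->node->gate->pump->well->dst: bottleneck 1. Total 1.
No augmenting path remains in the residual graph.

1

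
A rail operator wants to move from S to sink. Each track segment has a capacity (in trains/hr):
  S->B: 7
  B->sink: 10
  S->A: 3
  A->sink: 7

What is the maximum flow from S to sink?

10

Augment S->B->sink: bottleneck 7. Total 7.
Augment S->A->sink: bottleneck 3. Total 10.
No augmenting path remains in the residual graph.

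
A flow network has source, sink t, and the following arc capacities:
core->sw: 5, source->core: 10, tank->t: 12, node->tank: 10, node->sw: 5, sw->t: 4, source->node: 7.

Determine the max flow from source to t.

11

Augment source->node->tank->t: bottleneck 7. Total 7.
Augment source->core->sw->t: bottleneck 4. Total 11.
No augmenting path remains in the residual graph.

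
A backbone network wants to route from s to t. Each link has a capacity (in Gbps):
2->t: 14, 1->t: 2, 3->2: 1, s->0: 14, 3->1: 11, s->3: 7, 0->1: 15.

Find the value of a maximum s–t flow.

Augment s->3->2->t: bottleneck 1. Total 1.
Augment s->3->1->t: bottleneck 2. Total 3.
No augmenting path remains in the residual graph.

3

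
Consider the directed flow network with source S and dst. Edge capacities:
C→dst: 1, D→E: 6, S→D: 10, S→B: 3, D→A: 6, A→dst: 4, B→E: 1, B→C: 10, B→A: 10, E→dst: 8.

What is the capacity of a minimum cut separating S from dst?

12

Max flow = 12 (via 4 augmenting paths).
In the residual at optimum, the set reachable from S is {A, B, C, D, S}.
Cut edges: B→E (cap 1), D→E (cap 6), A→dst (cap 4), C→dst (cap 1). Sum = 12.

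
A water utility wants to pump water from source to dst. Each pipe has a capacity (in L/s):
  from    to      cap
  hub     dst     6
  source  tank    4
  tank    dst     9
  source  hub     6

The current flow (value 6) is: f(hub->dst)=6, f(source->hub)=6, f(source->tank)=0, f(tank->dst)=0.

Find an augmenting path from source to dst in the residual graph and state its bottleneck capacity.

Residual along source->tank->dst: source->tank: 4, tank->dst: 9.
Bottleneck = min = 4.

source->tank->dst, bottleneck 4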